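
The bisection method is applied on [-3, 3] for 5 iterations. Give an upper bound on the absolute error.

Bisection error bound: |error| ≤ (b-a)/2^n
|error| ≤ (3 - (-3))/2^5 = 6/2^5
|error| ≤ 0.1875000000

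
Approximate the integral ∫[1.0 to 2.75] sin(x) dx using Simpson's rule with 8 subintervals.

f(x) = sin(x)
a = 1.0, b = 2.75, n = 8
h = (b - a)/n = 0.218750

Simpson's rule: (h/3)[f(x₀) + 4f(x₁) + 2f(x₂) + ... + f(xₙ)]

x_0 = 1.0000, f(x_0) = 0.841471, coefficient = 1
x_1 = 1.2188, f(x_1) = 0.938669, coefficient = 4
x_2 = 1.4375, f(x_2) = 0.991129, coefficient = 2
x_3 = 1.6562, f(x_3) = 0.996351, coefficient = 4
x_4 = 1.8750, f(x_4) = 0.954086, coefficient = 2
x_5 = 2.0938, f(x_5) = 0.866348, coefficient = 4
x_6 = 2.3125, f(x_6) = 0.737319, coefficient = 2
x_7 = 2.5312, f(x_7) = 0.573148, coefficient = 4
x_8 = 2.7500, f(x_8) = 0.381661, coefficient = 1

I ≈ (0.218750/3) × 20.086264 = 1.464623
Exact value: 1.464605
Error: 0.000019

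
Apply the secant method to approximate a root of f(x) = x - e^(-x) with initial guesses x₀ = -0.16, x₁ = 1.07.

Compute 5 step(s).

f(x) = x - e^(-x)
x₀ = -0.16, x₁ = 1.07

Secant formula: x_{n+1} = x_n - f(x_n)(x_n - x_{n-1})/(f(x_n) - f(x_{n-1}))

Iteration 1:
  f(-0.160000) = -1.333511
  f(1.070000) = 0.726991
  x_2 = 1.070000 - 0.726991×(1.070000 - (-0.160000))/(0.726991 - (-1.333511))
       = 0.636028
Iteration 2:
  f(1.070000) = 0.726991
  f(0.636028) = 0.106638
  x_3 = 0.636028 - 0.106638×(0.636028 - 1.070000)/(0.106638 - 0.726991)
       = 0.561430
Iteration 3:
  f(0.636028) = 0.106638
  f(0.561430) = -0.008964
  x_4 = 0.561430 - (-0.008964)×(0.561430 - 0.636028)/(-0.008964 - 0.106638)
       = 0.567214
Iteration 4:
  f(0.561430) = -0.008964
  f(0.567214) = 0.000111
  x_5 = 0.567214 - 0.000111×(0.567214 - 0.561430)/(0.000111 - (-0.008964))
       = 0.567143
Iteration 5:
  f(0.567214) = 0.000111
  f(0.567143) = 0.000000
  x_6 = 0.567143 - 0.000000×(0.567143 - 0.567214)/(0.000000 - 0.000111)
       = 0.567143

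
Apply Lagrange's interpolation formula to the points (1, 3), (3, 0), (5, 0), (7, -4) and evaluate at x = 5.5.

Lagrange interpolation formula:
P(x) = Σ yᵢ × Lᵢ(x)
where Lᵢ(x) = Π_{j≠i} (x - xⱼ)/(xᵢ - xⱼ)

L_0(5.5) = (5.5 - 3)/(1 - 3) × (5.5 - 5)/(1 - 5) × (5.5 - 7)/(1 - 7) = 0.039062
L_1(5.5) = (5.5 - 1)/(3 - 1) × (5.5 - 5)/(3 - 5) × (5.5 - 7)/(3 - 7) = -0.210938
L_2(5.5) = (5.5 - 1)/(5 - 1) × (5.5 - 3)/(5 - 3) × (5.5 - 7)/(5 - 7) = 1.054688
L_3(5.5) = (5.5 - 1)/(7 - 1) × (5.5 - 3)/(7 - 3) × (5.5 - 5)/(7 - 5) = 0.117188

P(5.5) = 3×L_0(5.5) + 0×L_1(5.5) + 0×L_2(5.5) + (-4)×L_3(5.5)
P(5.5) = -0.351562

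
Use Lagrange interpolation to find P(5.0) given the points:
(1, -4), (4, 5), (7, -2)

Lagrange interpolation formula:
P(x) = Σ yᵢ × Lᵢ(x)
where Lᵢ(x) = Π_{j≠i} (x - xⱼ)/(xᵢ - xⱼ)

L_0(5.0) = (5.0 - 4)/(1 - 4) × (5.0 - 7)/(1 - 7) = -0.111111
L_1(5.0) = (5.0 - 1)/(4 - 1) × (5.0 - 7)/(4 - 7) = 0.888889
L_2(5.0) = (5.0 - 1)/(7 - 1) × (5.0 - 4)/(7 - 4) = 0.222222

P(5.0) = (-4)×L_0(5.0) + 5×L_1(5.0) + (-2)×L_2(5.0)
P(5.0) = 4.444444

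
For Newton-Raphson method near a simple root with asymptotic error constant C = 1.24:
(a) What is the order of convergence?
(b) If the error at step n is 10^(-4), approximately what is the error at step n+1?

(a) Newton-Raphson has quadratic (order 2) convergence near simple roots.
    This means |e_{n+1}| ≈ C|e_n|².

(b) With |e_n| = 10^(-4) and C = 1.24:
    |e_{n+1}| ≈ 1.24 × (10^(-4))² = 1.24 × 10^(-8)

(a) 2 (quadratic); (b) |e_{n+1}| ≈ 1.240e-08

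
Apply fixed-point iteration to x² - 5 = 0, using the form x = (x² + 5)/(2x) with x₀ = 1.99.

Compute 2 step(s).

Equation: x² - 5 = 0
Fixed-point form: x = (x² + 5)/(2x)
x₀ = 1.99

x_1 = g(1.990000) = 2.251281
x_2 = g(2.251281) = 2.236119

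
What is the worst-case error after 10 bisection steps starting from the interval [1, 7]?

Bisection error bound: |error| ≤ (b-a)/2^n
|error| ≤ (7 - 1)/2^10 = 6/2^10
|error| ≤ 0.0058593750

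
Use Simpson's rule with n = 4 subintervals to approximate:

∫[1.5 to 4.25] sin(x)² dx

f(x) = sin(x)²
a = 1.5, b = 4.25, n = 4
h = (b - a)/n = 0.687500

Simpson's rule: (h/3)[f(x₀) + 4f(x₁) + 2f(x₂) + ... + f(xₙ)]

x_0 = 1.5000, f(x_0) = 0.994996, coefficient = 1
x_1 = 2.1875, f(x_1) = 0.665512, coefficient = 4
x_2 = 2.8750, f(x_2) = 0.069404, coefficient = 2
x_3 = 3.5625, f(x_3) = 0.166945, coefficient = 4
x_4 = 4.2500, f(x_4) = 0.801006, coefficient = 1

I ≈ (0.687500/3) × 5.264638 = 1.206479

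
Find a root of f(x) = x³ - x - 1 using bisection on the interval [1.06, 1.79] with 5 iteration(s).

f(x) = x³ - x - 1
Initial interval: [1.06, 1.79]

Iteration 1:
  c_1 = (1.060000 + 1.790000)/2 = 1.425000
  f(c_1) = f(1.425000) = 0.468641
  f(a) × f(c) < 0, new interval: [1.060000, 1.425000]
Iteration 2:
  c_2 = (1.060000 + 1.425000)/2 = 1.242500
  f(c_2) = f(1.242500) = -0.324321
  f(a) × f(c) ≥ 0, new interval: [1.242500, 1.425000]
Iteration 3:
  c_3 = (1.242500 + 1.425000)/2 = 1.333750
  f(c_3) = f(1.333750) = 0.038843
  f(a) × f(c) < 0, new interval: [1.242500, 1.333750]
Iteration 4:
  c_4 = (1.242500 + 1.333750)/2 = 1.288125
  f(c_4) = f(1.288125) = -0.150783
  f(a) × f(c) ≥ 0, new interval: [1.288125, 1.333750]
Iteration 5:
  c_5 = (1.288125 + 1.333750)/2 = 1.310938
  f(c_5) = f(1.310938) = -0.058017
  f(a) × f(c) ≥ 0, new interval: [1.310938, 1.333750]

After 5 iteration(s), the approximation is c_5 = 1.310938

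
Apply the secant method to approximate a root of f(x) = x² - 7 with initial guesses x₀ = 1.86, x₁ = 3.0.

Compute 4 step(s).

f(x) = x² - 7
x₀ = 1.86, x₁ = 3.0

Secant formula: x_{n+1} = x_n - f(x_n)(x_n - x_{n-1})/(f(x_n) - f(x_{n-1}))

Iteration 1:
  f(1.860000) = -3.540400
  f(3.000000) = 2.000000
  x_2 = 3.000000 - 2.000000×(3.000000 - 1.860000)/(2.000000 - (-3.540400))
       = 2.588477
Iteration 2:
  f(3.000000) = 2.000000
  f(2.588477) = -0.299785
  x_3 = 2.588477 - (-0.299785)×(2.588477 - 3.000000)/(-0.299785 - 2.000000)
       = 2.642121
Iteration 3:
  f(2.588477) = -0.299785
  f(2.642121) = -0.019198
  x_4 = 2.642121 - (-0.019198)×(2.642121 - 2.588477)/(-0.019198 - (-0.299785))
       = 2.645791
Iteration 4:
  f(2.642121) = -0.019198
  f(2.645791) = 0.000210
  x_5 = 2.645791 - 0.000210×(2.645791 - 2.642121)/(0.000210 - (-0.019198))
       = 2.645751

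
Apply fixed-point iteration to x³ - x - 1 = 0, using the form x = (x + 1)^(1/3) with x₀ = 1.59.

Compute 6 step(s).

Equation: x³ - x - 1 = 0
Fixed-point form: x = (x + 1)^(1/3)
x₀ = 1.59

x_1 = g(1.590000) = 1.373304
x_2 = g(1.373304) = 1.333883
x_3 = g(1.333883) = 1.326457
x_4 = g(1.326457) = 1.325048
x_5 = g(1.325048) = 1.324781
x_6 = g(1.324781) = 1.324730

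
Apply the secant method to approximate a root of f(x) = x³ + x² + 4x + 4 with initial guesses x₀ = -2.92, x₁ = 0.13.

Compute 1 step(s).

f(x) = x³ + x² + 4x + 4
x₀ = -2.92, x₁ = 0.13

Secant formula: x_{n+1} = x_n - f(x_n)(x_n - x_{n-1})/(f(x_n) - f(x_{n-1}))

Iteration 1:
  f(-2.920000) = -24.050688
  f(0.130000) = 4.539097
  x_2 = 0.130000 - 4.539097×(0.130000 - (-2.920000))/(4.539097 - (-24.050688))
       = -0.354237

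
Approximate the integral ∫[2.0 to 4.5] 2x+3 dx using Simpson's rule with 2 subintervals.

f(x) = 2x+3
a = 2.0, b = 4.5, n = 2
h = (b - a)/n = 1.250000

Simpson's rule: (h/3)[f(x₀) + 4f(x₁) + 2f(x₂) + ... + f(xₙ)]

x_0 = 2.0000, f(x_0) = 7.000000, coefficient = 1
x_1 = 3.2500, f(x_1) = 9.500000, coefficient = 4
x_2 = 4.5000, f(x_2) = 12.000000, coefficient = 1

I ≈ (1.250000/3) × 57.000000 = 23.750000
Exact value: 23.750000
Error: 0.000000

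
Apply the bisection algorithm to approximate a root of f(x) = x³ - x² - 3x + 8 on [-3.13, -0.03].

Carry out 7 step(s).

f(x) = x³ - x² - 3x + 8
Initial interval: [-3.13, -0.03]

Iteration 1:
  c_1 = (-3.130000 + (-0.030000))/2 = -1.580000
  f(c_1) = f(-1.580000) = 6.299288
  f(a) × f(c) < 0, new interval: [-3.130000, -1.580000]
Iteration 2:
  c_2 = (-3.130000 + (-1.580000))/2 = -2.355000
  f(c_2) = f(-2.355000) = -3.541914
  f(a) × f(c) ≥ 0, new interval: [-2.355000, -1.580000]
Iteration 3:
  c_3 = (-2.355000 + (-1.580000))/2 = -1.967500
  f(c_3) = f(-1.967500) = 2.415141
  f(a) × f(c) < 0, new interval: [-2.355000, -1.967500]
Iteration 4:
  c_4 = (-2.355000 + (-1.967500))/2 = -2.161250
  f(c_4) = f(-2.161250) = -0.282454
  f(a) × f(c) ≥ 0, new interval: [-2.161250, -1.967500]
Iteration 5:
  c_5 = (-2.161250 + (-1.967500))/2 = -2.064375
  f(c_5) = f(-2.064375) = 1.133849
  f(a) × f(c) < 0, new interval: [-2.161250, -2.064375]
Iteration 6:
  c_6 = (-2.161250 + (-2.064375))/2 = -2.112812
  f(c_6) = f(-2.112812) = 0.442915
  f(a) × f(c) < 0, new interval: [-2.161250, -2.112812]
Iteration 7:
  c_7 = (-2.161250 + (-2.112812))/2 = -2.137031
  f(c_7) = f(-2.137031) = 0.084578
  f(a) × f(c) < 0, new interval: [-2.161250, -2.137031]

After 7 iteration(s), the approximation is c_7 = -2.137031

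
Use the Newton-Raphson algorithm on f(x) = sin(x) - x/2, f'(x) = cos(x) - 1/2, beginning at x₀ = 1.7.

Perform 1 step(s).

f(x) = sin(x) - x/2
f'(x) = cos(x) - 1/2
x₀ = 1.7

Newton-Raphson formula: x_{n+1} = x_n - f(x_n)/f'(x_n)

Iteration 1:
  f(1.700000) = 0.141665
  f'(1.700000) = -0.628844
  x_1 = 1.700000 - 0.141665/(-0.628844) = 1.925278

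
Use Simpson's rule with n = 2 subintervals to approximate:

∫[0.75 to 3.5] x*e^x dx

f(x) = x*e^x
a = 0.75, b = 3.5, n = 2
h = (b - a)/n = 1.375000

Simpson's rule: (h/3)[f(x₀) + 4f(x₁) + 2f(x₂) + ... + f(xₙ)]

x_0 = 0.7500, f(x_0) = 1.587750, coefficient = 1
x_1 = 2.1250, f(x_1) = 17.792407, coefficient = 4
x_2 = 3.5000, f(x_2) = 115.904082, coefficient = 1

I ≈ (1.375000/3) × 188.661461 = 86.469836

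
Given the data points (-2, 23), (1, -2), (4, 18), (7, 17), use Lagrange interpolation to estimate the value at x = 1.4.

Lagrange interpolation formula:
P(x) = Σ yᵢ × Lᵢ(x)
where Lᵢ(x) = Π_{j≠i} (x - xⱼ)/(xᵢ - xⱼ)

L_0(1.4) = (1.4 - 1)/(-2 - 1) × (1.4 - 4)/(-2 - 4) × (1.4 - 7)/(-2 - 7) = -0.035951
L_1(1.4) = (1.4 - (-2))/(1 - (-2)) × (1.4 - 4)/(1 - 4) × (1.4 - 7)/(1 - 7) = 0.916741
L_2(1.4) = (1.4 - (-2))/(4 - (-2)) × (1.4 - 1)/(4 - 1) × (1.4 - 7)/(4 - 7) = 0.141037
L_3(1.4) = (1.4 - (-2))/(7 - (-2)) × (1.4 - 1)/(7 - 1) × (1.4 - 4)/(7 - 4) = -0.021827

P(1.4) = 23×L_0(1.4) + (-2)×L_1(1.4) + 18×L_2(1.4) + 17×L_3(1.4)
P(1.4) = -0.492741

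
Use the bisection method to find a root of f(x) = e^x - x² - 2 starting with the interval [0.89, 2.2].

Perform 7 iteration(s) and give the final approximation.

f(x) = e^x - x² - 2
Initial interval: [0.89, 2.2]

Iteration 1:
  c_1 = (0.890000 + 2.200000)/2 = 1.545000
  f(c_1) = f(1.545000) = 0.300947
  f(a) × f(c) < 0, new interval: [0.890000, 1.545000]
Iteration 2:
  c_2 = (0.890000 + 1.545000)/2 = 1.217500
  f(c_2) = f(1.217500) = -0.103576
  f(a) × f(c) ≥ 0, new interval: [1.217500, 1.545000]
Iteration 3:
  c_3 = (1.217500 + 1.545000)/2 = 1.381250
  f(c_3) = f(1.381250) = 0.072022
  f(a) × f(c) < 0, new interval: [1.217500, 1.381250]
Iteration 4:
  c_4 = (1.217500 + 1.381250)/2 = 1.299375
  f(c_4) = f(1.299375) = -0.021371
  f(a) × f(c) ≥ 0, new interval: [1.299375, 1.381250]
Iteration 5:
  c_5 = (1.299375 + 1.381250)/2 = 1.340313
  f(c_5) = f(1.340313) = 0.023800
  f(a) × f(c) < 0, new interval: [1.299375, 1.340313]
Iteration 6:
  c_6 = (1.299375 + 1.340313)/2 = 1.319844
  f(c_6) = f(1.319844) = 0.000849
  f(a) × f(c) < 0, new interval: [1.299375, 1.319844]
Iteration 7:
  c_7 = (1.299375 + 1.319844)/2 = 1.309609
  f(c_7) = f(1.309609) = -0.010350
  f(a) × f(c) ≥ 0, new interval: [1.309609, 1.319844]

After 7 iteration(s), the approximation is c_7 = 1.309609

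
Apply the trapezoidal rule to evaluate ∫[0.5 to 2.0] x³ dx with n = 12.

f(x) = x³
a = 0.5, b = 2.0, n = 12
h = (b - a)/n = 0.125000

Trapezoidal rule: (h/2)[f(x₀) + 2f(x₁) + 2f(x₂) + ... + f(xₙ)]

x_0 = 0.5000, f(x_0) = 0.125000, coefficient = 1
x_1 = 0.6250, f(x_1) = 0.244141, coefficient = 2
x_2 = 0.7500, f(x_2) = 0.421875, coefficient = 2
x_3 = 0.8750, f(x_3) = 0.669922, coefficient = 2
x_4 = 1.0000, f(x_4) = 1.000000, coefficient = 2
x_5 = 1.1250, f(x_5) = 1.423828, coefficient = 2
x_6 = 1.2500, f(x_6) = 1.953125, coefficient = 2
x_7 = 1.3750, f(x_7) = 2.599609, coefficient = 2
x_8 = 1.5000, f(x_8) = 3.375000, coefficient = 2
x_9 = 1.6250, f(x_9) = 4.291016, coefficient = 2
x_10 = 1.7500, f(x_10) = 5.359375, coefficient = 2
x_11 = 1.8750, f(x_11) = 6.591797, coefficient = 2
x_12 = 2.0000, f(x_12) = 8.000000, coefficient = 1

I ≈ (0.125000/2) × 63.984375 = 3.999023
Exact value: 3.984375
Error: 0.014648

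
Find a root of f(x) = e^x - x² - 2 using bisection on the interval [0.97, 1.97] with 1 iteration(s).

f(x) = e^x - x² - 2
Initial interval: [0.97, 1.97]

Iteration 1:
  c_1 = (0.970000 + 1.970000)/2 = 1.470000
  f(c_1) = f(1.470000) = 0.188335
  f(a) × f(c) < 0, new interval: [0.970000, 1.470000]

After 1 iteration(s), the approximation is c_1 = 1.470000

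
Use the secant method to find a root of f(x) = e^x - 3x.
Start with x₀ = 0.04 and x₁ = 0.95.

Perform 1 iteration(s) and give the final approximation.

f(x) = e^x - 3x
x₀ = 0.04, x₁ = 0.95

Secant formula: x_{n+1} = x_n - f(x_n)(x_n - x_{n-1})/(f(x_n) - f(x_{n-1}))

Iteration 1:
  f(0.040000) = 0.920811
  f(0.950000) = -0.264290
  x_2 = 0.950000 - (-0.264290)×(0.950000 - 0.040000)/(-0.264290 - 0.920811)
       = 0.747060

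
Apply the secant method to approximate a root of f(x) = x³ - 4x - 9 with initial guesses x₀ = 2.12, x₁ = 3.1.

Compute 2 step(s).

f(x) = x³ - 4x - 9
x₀ = 2.12, x₁ = 3.1

Secant formula: x_{n+1} = x_n - f(x_n)(x_n - x_{n-1})/(f(x_n) - f(x_{n-1}))

Iteration 1:
  f(2.120000) = -7.951872
  f(3.100000) = 8.391000
  x_2 = 3.100000 - 8.391000×(3.100000 - 2.120000)/(8.391000 - (-7.951872))
       = 2.596834
Iteration 2:
  f(3.100000) = 8.391000
  f(2.596834) = -1.875467
  x_3 = 2.596834 - (-1.875467)×(2.596834 - 3.100000)/(-1.875467 - 8.391000)
       = 2.688752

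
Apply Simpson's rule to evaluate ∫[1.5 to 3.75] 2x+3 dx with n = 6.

f(x) = 2x+3
a = 1.5, b = 3.75, n = 6
h = (b - a)/n = 0.375000

Simpson's rule: (h/3)[f(x₀) + 4f(x₁) + 2f(x₂) + ... + f(xₙ)]

x_0 = 1.5000, f(x_0) = 6.000000, coefficient = 1
x_1 = 1.8750, f(x_1) = 6.750000, coefficient = 4
x_2 = 2.2500, f(x_2) = 7.500000, coefficient = 2
x_3 = 2.6250, f(x_3) = 8.250000, coefficient = 4
x_4 = 3.0000, f(x_4) = 9.000000, coefficient = 2
x_5 = 3.3750, f(x_5) = 9.750000, coefficient = 4
x_6 = 3.7500, f(x_6) = 10.500000, coefficient = 1

I ≈ (0.375000/3) × 148.500000 = 18.562500
Exact value: 18.562500
Error: 0.000000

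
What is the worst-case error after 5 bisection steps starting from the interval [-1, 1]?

Bisection error bound: |error| ≤ (b-a)/2^n
|error| ≤ (1 - (-1))/2^5 = 2/2^5
|error| ≤ 0.0625000000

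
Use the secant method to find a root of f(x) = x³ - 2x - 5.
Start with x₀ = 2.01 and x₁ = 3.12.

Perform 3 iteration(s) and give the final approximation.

f(x) = x³ - 2x - 5
x₀ = 2.01, x₁ = 3.12

Secant formula: x_{n+1} = x_n - f(x_n)(x_n - x_{n-1})/(f(x_n) - f(x_{n-1}))

Iteration 1:
  f(2.010000) = -0.899399
  f(3.120000) = 19.131328
  x_2 = 3.120000 - 19.131328×(3.120000 - 2.010000)/(19.131328 - (-0.899399))
       = 2.059840
Iteration 2:
  f(3.120000) = 19.131328
  f(2.059840) = -0.379900
  x_3 = 2.059840 - (-0.379900)×(2.059840 - 3.120000)/(-0.379900 - 19.131328)
       = 2.080482
Iteration 3:
  f(2.059840) = -0.379900
  f(2.080482) = -0.155792
  x_4 = 2.080482 - (-0.155792)×(2.080482 - 2.059840)/(-0.155792 - (-0.379900))
       = 2.094832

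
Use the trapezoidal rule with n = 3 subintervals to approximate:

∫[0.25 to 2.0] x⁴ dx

f(x) = x⁴
a = 0.25, b = 2.0, n = 3
h = (b - a)/n = 0.583333

Trapezoidal rule: (h/2)[f(x₀) + 2f(x₁) + 2f(x₂) + ... + f(xₙ)]

x_0 = 0.2500, f(x_0) = 0.003906, coefficient = 1
x_1 = 0.8333, f(x_1) = 0.482253, coefficient = 2
x_2 = 1.4167, f(x_2) = 4.027826, coefficient = 2
x_3 = 2.0000, f(x_3) = 16.000000, coefficient = 1

I ≈ (0.583333/2) × 25.024064 = 7.298685
Exact value: 6.399805
Error: 0.898881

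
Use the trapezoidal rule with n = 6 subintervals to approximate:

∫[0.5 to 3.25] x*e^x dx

f(x) = x*e^x
a = 0.5, b = 3.25, n = 6
h = (b - a)/n = 0.458333

Trapezoidal rule: (h/2)[f(x₀) + 2f(x₁) + 2f(x₂) + ... + f(xₙ)]

x_0 = 0.5000, f(x_0) = 0.824361, coefficient = 1
x_1 = 0.9583, f(x_1) = 2.498708, coefficient = 2
x_2 = 1.4167, f(x_2) = 5.841417, coefficient = 2
x_3 = 1.8750, f(x_3) = 12.226536, coefficient = 2
x_4 = 2.3333, f(x_4) = 24.061937, coefficient = 2
x_5 = 2.7917, f(x_5) = 45.526995, coefficient = 2
x_6 = 3.2500, f(x_6) = 83.818605, coefficient = 1

I ≈ (0.458333/2) × 264.954150 = 60.718659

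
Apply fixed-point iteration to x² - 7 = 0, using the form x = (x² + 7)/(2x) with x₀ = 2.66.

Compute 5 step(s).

Equation: x² - 7 = 0
Fixed-point form: x = (x² + 7)/(2x)
x₀ = 2.66

x_1 = g(2.660000) = 2.645789
x_2 = g(2.645789) = 2.645751
x_3 = g(2.645751) = 2.645751
x_4 = g(2.645751) = 2.645751
x_5 = g(2.645751) = 2.645751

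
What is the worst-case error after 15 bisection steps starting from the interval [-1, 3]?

Bisection error bound: |error| ≤ (b-a)/2^n
|error| ≤ (3 - (-1))/2^15 = 4/2^15
|error| ≤ 0.0001220703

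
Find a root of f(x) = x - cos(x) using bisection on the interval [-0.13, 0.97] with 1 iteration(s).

f(x) = x - cos(x)
Initial interval: [-0.13, 0.97]

Iteration 1:
  c_1 = (-0.130000 + 0.970000)/2 = 0.420000
  f(c_1) = f(0.420000) = -0.493089
  f(a) × f(c) ≥ 0, new interval: [0.420000, 0.970000]

After 1 iteration(s), the approximation is c_1 = 0.420000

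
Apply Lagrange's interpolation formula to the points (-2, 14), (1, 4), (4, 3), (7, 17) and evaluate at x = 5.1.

Lagrange interpolation formula:
P(x) = Σ yᵢ × Lᵢ(x)
where Lᵢ(x) = Π_{j≠i} (x - xⱼ)/(xᵢ - xⱼ)

L_0(5.1) = (5.1 - 1)/(-2 - 1) × (5.1 - 4)/(-2 - 4) × (5.1 - 7)/(-2 - 7) = 0.052895
L_1(5.1) = (5.1 - (-2))/(1 - (-2)) × (5.1 - 4)/(1 - 4) × (5.1 - 7)/(1 - 7) = -0.274796
L_2(5.1) = (5.1 - (-2))/(4 - (-2)) × (5.1 - 1)/(4 - 1) × (5.1 - 7)/(4 - 7) = 1.024241
L_3(5.1) = (5.1 - (-2))/(7 - (-2)) × (5.1 - 1)/(7 - 1) × (5.1 - 4)/(7 - 4) = 0.197660

P(5.1) = 14×L_0(5.1) + 4×L_1(5.1) + 3×L_2(5.1) + 17×L_3(5.1)
P(5.1) = 6.074296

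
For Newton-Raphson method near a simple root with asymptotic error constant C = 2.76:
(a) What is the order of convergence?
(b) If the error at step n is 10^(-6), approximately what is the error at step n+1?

(a) Newton-Raphson has quadratic (order 2) convergence near simple roots.
    This means |e_{n+1}| ≈ C|e_n|².

(b) With |e_n| = 10^(-6) and C = 2.76:
    |e_{n+1}| ≈ 2.76 × (10^(-6))² = 2.76 × 10^(-12)

(a) 2 (quadratic); (b) |e_{n+1}| ≈ 2.760e-12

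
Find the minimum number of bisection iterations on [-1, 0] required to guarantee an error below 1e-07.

We need (b-a)/2^n ≤ 1e-07
(0 - (-1))/2^n ≤ 1e-07
1/2^n ≤ 1e-07
2^n ≥ 10000000
n ≥ log₂(10000000) = 23.25
n ≥ 24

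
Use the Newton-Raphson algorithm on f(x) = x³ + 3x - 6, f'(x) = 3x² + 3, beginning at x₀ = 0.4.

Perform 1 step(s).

f(x) = x³ + 3x - 6
f'(x) = 3x² + 3
x₀ = 0.4

Newton-Raphson formula: x_{n+1} = x_n - f(x_n)/f'(x_n)

Iteration 1:
  f(0.400000) = -4.736000
  f'(0.400000) = 3.480000
  x_1 = 0.400000 - (-4.736000)/3.480000 = 1.760920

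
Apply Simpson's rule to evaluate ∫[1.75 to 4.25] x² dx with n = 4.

f(x) = x²
a = 1.75, b = 4.25, n = 4
h = (b - a)/n = 0.625000

Simpson's rule: (h/3)[f(x₀) + 4f(x₁) + 2f(x₂) + ... + f(xₙ)]

x_0 = 1.7500, f(x_0) = 3.062500, coefficient = 1
x_1 = 2.3750, f(x_1) = 5.640625, coefficient = 4
x_2 = 3.0000, f(x_2) = 9.000000, coefficient = 2
x_3 = 3.6250, f(x_3) = 13.140625, coefficient = 4
x_4 = 4.2500, f(x_4) = 18.062500, coefficient = 1

I ≈ (0.625000/3) × 114.250000 = 23.802083
Exact value: 23.802083
Error: 0.000000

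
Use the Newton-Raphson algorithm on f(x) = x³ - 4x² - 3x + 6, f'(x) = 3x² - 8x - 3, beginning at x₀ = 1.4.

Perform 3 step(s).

f(x) = x³ - 4x² - 3x + 6
f'(x) = 3x² - 8x - 3
x₀ = 1.4

Newton-Raphson formula: x_{n+1} = x_n - f(x_n)/f'(x_n)

Iteration 1:
  f(1.400000) = -3.296000
  f'(1.400000) = -8.320000
  x_1 = 1.400000 - (-3.296000)/(-8.320000) = 1.003846
Iteration 2:
  f(1.003846) = -0.030784
  f'(1.003846) = -8.007648
  x_2 = 1.003846 - (-0.030784)/(-8.007648) = 1.000002
Iteration 3:
  f(1.000002) = -0.000015
  f'(1.000002) = -8.000004
  x_3 = 1.000002 - (-0.000015)/(-8.000004) = 1.000000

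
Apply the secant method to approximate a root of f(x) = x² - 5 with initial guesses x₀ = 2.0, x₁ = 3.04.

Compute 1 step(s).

f(x) = x² - 5
x₀ = 2.0, x₁ = 3.04

Secant formula: x_{n+1} = x_n - f(x_n)(x_n - x_{n-1})/(f(x_n) - f(x_{n-1}))

Iteration 1:
  f(2.000000) = -1.000000
  f(3.040000) = 4.241600
  x_2 = 3.040000 - 4.241600×(3.040000 - 2.000000)/(4.241600 - (-1.000000))
       = 2.198413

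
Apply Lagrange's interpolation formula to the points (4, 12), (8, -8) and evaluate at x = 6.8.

Lagrange interpolation formula:
P(x) = Σ yᵢ × Lᵢ(x)
where Lᵢ(x) = Π_{j≠i} (x - xⱼ)/(xᵢ - xⱼ)

L_0(6.8) = (6.8 - 8)/(4 - 8) = 0.300000
L_1(6.8) = (6.8 - 4)/(8 - 4) = 0.700000

P(6.8) = 12×L_0(6.8) + (-8)×L_1(6.8)
P(6.8) = -2.000000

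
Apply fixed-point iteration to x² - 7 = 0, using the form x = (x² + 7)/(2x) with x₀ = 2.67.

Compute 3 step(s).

Equation: x² - 7 = 0
Fixed-point form: x = (x² + 7)/(2x)
x₀ = 2.67

x_1 = g(2.670000) = 2.645861
x_2 = g(2.645861) = 2.645751
x_3 = g(2.645751) = 2.645751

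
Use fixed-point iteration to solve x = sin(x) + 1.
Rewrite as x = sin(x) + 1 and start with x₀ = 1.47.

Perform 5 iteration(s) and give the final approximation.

Equation: x = sin(x) + 1
Fixed-point form: x = sin(x) + 1
x₀ = 1.47

x_1 = g(1.470000) = 1.994924
x_2 = g(1.994924) = 1.911398
x_3 = g(1.911398) = 1.942554
x_4 = g(1.942554) = 1.931690
x_5 = g(1.931690) = 1.935582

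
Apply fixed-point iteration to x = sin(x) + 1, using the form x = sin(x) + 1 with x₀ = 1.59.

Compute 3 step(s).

Equation: x = sin(x) + 1
Fixed-point form: x = sin(x) + 1
x₀ = 1.59

x_1 = g(1.590000) = 1.999816
x_2 = g(1.999816) = 1.909374
x_3 = g(1.909374) = 1.943228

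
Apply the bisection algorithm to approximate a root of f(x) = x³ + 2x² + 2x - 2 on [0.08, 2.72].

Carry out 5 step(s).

f(x) = x³ + 2x² + 2x - 2
Initial interval: [0.08, 2.72]

Iteration 1:
  c_1 = (0.080000 + 2.720000)/2 = 1.400000
  f(c_1) = f(1.400000) = 7.464000
  f(a) × f(c) < 0, new interval: [0.080000, 1.400000]
Iteration 2:
  c_2 = (0.080000 + 1.400000)/2 = 0.740000
  f(c_2) = f(0.740000) = 0.980424
  f(a) × f(c) < 0, new interval: [0.080000, 0.740000]
Iteration 3:
  c_3 = (0.080000 + 0.740000)/2 = 0.410000
  f(c_3) = f(0.410000) = -0.774879
  f(a) × f(c) ≥ 0, new interval: [0.410000, 0.740000]
Iteration 4:
  c_4 = (0.410000 + 0.740000)/2 = 0.575000
  f(c_4) = f(0.575000) = 0.001359
  f(a) × f(c) < 0, new interval: [0.410000, 0.575000]
Iteration 5:
  c_5 = (0.410000 + 0.575000)/2 = 0.492500
  f(c_5) = f(0.492500) = -0.410429
  f(a) × f(c) ≥ 0, new interval: [0.492500, 0.575000]

After 5 iteration(s), the approximation is c_5 = 0.492500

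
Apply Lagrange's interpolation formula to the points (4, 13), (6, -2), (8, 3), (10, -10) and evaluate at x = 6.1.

Lagrange interpolation formula:
P(x) = Σ yᵢ × Lᵢ(x)
where Lᵢ(x) = Π_{j≠i} (x - xⱼ)/(xᵢ - xⱼ)

L_0(6.1) = (6.1 - 6)/(4 - 6) × (6.1 - 8)/(4 - 8) × (6.1 - 10)/(4 - 10) = -0.015437
L_1(6.1) = (6.1 - 4)/(6 - 4) × (6.1 - 8)/(6 - 8) × (6.1 - 10)/(6 - 10) = 0.972563
L_2(6.1) = (6.1 - 4)/(8 - 4) × (6.1 - 6)/(8 - 6) × (6.1 - 10)/(8 - 10) = 0.051187
L_3(6.1) = (6.1 - 4)/(10 - 4) × (6.1 - 6)/(10 - 6) × (6.1 - 8)/(10 - 8) = -0.008312

P(6.1) = 13×L_0(6.1) + (-2)×L_1(6.1) + 3×L_2(6.1) + (-10)×L_3(6.1)
P(6.1) = -1.909125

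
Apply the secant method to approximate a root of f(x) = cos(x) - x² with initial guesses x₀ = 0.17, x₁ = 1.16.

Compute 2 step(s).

f(x) = cos(x) - x²
x₀ = 0.17, x₁ = 1.16

Secant formula: x_{n+1} = x_n - f(x_n)(x_n - x_{n-1})/(f(x_n) - f(x_{n-1}))

Iteration 1:
  f(0.170000) = 0.956685
  f(1.160000) = -0.946260
  x_2 = 1.160000 - (-0.946260)×(1.160000 - 0.170000)/(-0.946260 - 0.956685)
       = 0.667712
Iteration 2:
  f(1.160000) = -0.946260
  f(0.667712) = 0.339402
  x_3 = 0.667712 - 0.339402×(0.667712 - 1.160000)/(0.339402 - (-0.946260))
       = 0.797671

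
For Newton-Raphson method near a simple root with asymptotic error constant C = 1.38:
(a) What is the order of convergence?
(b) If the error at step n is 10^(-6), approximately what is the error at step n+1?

(a) Newton-Raphson has quadratic (order 2) convergence near simple roots.
    This means |e_{n+1}| ≈ C|e_n|².

(b) With |e_n| = 10^(-6) and C = 1.38:
    |e_{n+1}| ≈ 1.38 × (10^(-6))² = 1.38 × 10^(-12)

(a) 2 (quadratic); (b) |e_{n+1}| ≈ 1.380e-12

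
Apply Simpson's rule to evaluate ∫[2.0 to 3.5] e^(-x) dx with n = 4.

f(x) = e^(-x)
a = 2.0, b = 3.5, n = 4
h = (b - a)/n = 0.375000

Simpson's rule: (h/3)[f(x₀) + 4f(x₁) + 2f(x₂) + ... + f(xₙ)]

x_0 = 2.0000, f(x_0) = 0.135335, coefficient = 1
x_1 = 2.3750, f(x_1) = 0.093014, coefficient = 4
x_2 = 2.7500, f(x_2) = 0.063928, coefficient = 2
x_3 = 3.1250, f(x_3) = 0.043937, coefficient = 4
x_4 = 3.5000, f(x_4) = 0.030197, coefficient = 1

I ≈ (0.375000/3) × 0.841194 = 0.105149
Exact value: 0.105138
Error: 0.000011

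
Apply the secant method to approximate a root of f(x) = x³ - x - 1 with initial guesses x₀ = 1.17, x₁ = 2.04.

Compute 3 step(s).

f(x) = x³ - x - 1
x₀ = 1.17, x₁ = 2.04

Secant formula: x_{n+1} = x_n - f(x_n)(x_n - x_{n-1})/(f(x_n) - f(x_{n-1}))

Iteration 1:
  f(1.170000) = -0.568387
  f(2.040000) = 5.449664
  x_2 = 2.040000 - 5.449664×(2.040000 - 1.170000)/(5.449664 - (-0.568387))
       = 1.252169
Iteration 2:
  f(2.040000) = 5.449664
  f(1.252169) = -0.288859
  x_3 = 1.252169 - (-0.288859)×(1.252169 - 2.040000)/(-0.288859 - 5.449664)
       = 1.291826
Iteration 3:
  f(1.252169) = -0.288859
  f(1.291826) = -0.136009
  x_4 = 1.291826 - (-0.136009)×(1.291826 - 1.252169)/(-0.136009 - (-0.288859))
       = 1.327113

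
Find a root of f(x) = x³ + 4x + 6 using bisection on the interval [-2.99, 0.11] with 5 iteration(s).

f(x) = x³ + 4x + 6
Initial interval: [-2.99, 0.11]

Iteration 1:
  c_1 = (-2.990000 + 0.110000)/2 = -1.440000
  f(c_1) = f(-1.440000) = -2.745984
  f(a) × f(c) ≥ 0, new interval: [-1.440000, 0.110000]
Iteration 2:
  c_2 = (-1.440000 + 0.110000)/2 = -0.665000
  f(c_2) = f(-0.665000) = 3.045920
  f(a) × f(c) < 0, new interval: [-1.440000, -0.665000]
Iteration 3:
  c_3 = (-1.440000 + (-0.665000))/2 = -1.052500
  f(c_3) = f(-1.052500) = 0.624087
  f(a) × f(c) < 0, new interval: [-1.440000, -1.052500]
Iteration 4:
  c_4 = (-1.440000 + (-1.052500))/2 = -1.246250
  f(c_4) = f(-1.246250) = -0.920600
  f(a) × f(c) ≥ 0, new interval: [-1.246250, -1.052500]
Iteration 5:
  c_5 = (-1.246250 + (-1.052500))/2 = -1.149375
  f(c_5) = f(-1.149375) = -0.115897
  f(a) × f(c) ≥ 0, new interval: [-1.149375, -1.052500]

After 5 iteration(s), the approximation is c_5 = -1.149375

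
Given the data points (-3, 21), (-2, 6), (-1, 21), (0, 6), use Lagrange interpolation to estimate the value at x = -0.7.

Lagrange interpolation formula:
P(x) = Σ yᵢ × Lᵢ(x)
where Lᵢ(x) = Π_{j≠i} (x - xⱼ)/(xᵢ - xⱼ)

L_0(-0.7) = (-0.7 - (-2))/(-3 - (-2)) × (-0.7 - (-1))/(-3 - (-1)) × (-0.7 - 0)/(-3 - 0) = 0.045500
L_1(-0.7) = (-0.7 - (-3))/(-2 - (-3)) × (-0.7 - (-1))/(-2 - (-1)) × (-0.7 - 0)/(-2 - 0) = -0.241500
L_2(-0.7) = (-0.7 - (-3))/(-1 - (-3)) × (-0.7 - (-2))/(-1 - (-2)) × (-0.7 - 0)/(-1 - 0) = 1.046500
L_3(-0.7) = (-0.7 - (-3))/(0 - (-3)) × (-0.7 - (-2))/(0 - (-2)) × (-0.7 - (-1))/(0 - (-1)) = 0.149500

P(-0.7) = 21×L_0(-0.7) + 6×L_1(-0.7) + 21×L_2(-0.7) + 6×L_3(-0.7)
P(-0.7) = 22.380000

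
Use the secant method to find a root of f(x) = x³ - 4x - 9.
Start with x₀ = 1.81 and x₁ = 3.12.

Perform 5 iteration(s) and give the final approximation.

f(x) = x³ - 4x - 9
x₀ = 1.81, x₁ = 3.12

Secant formula: x_{n+1} = x_n - f(x_n)(x_n - x_{n-1})/(f(x_n) - f(x_{n-1}))

Iteration 1:
  f(1.810000) = -10.310259
  f(3.120000) = 8.891328
  x_2 = 3.120000 - 8.891328×(3.120000 - 1.810000)/(8.891328 - (-10.310259))
       = 2.513402
Iteration 2:
  f(3.120000) = 8.891328
  f(2.513402) = -3.175967
  x_3 = 2.513402 - (-3.175967)×(2.513402 - 3.120000)/(-3.175967 - 8.891328)
       = 2.673051
Iteration 3:
  f(2.513402) = -3.175967
  f(2.673051) = -0.592707
  x_4 = 2.673051 - (-0.592707)×(2.673051 - 2.513402)/(-0.592707 - (-3.175967))
       = 2.709682
Iteration 4:
  f(2.673051) = -0.592707
  f(2.709682) = 0.056771
  x_5 = 2.709682 - 0.056771×(2.709682 - 2.673051)/(0.056771 - (-0.592707))
       = 2.706480
Iteration 5:
  f(2.709682) = 0.056771
  f(2.706480) = -0.000866
  x_6 = 2.706480 - (-0.000866)×(2.706480 - 2.709682)/(-0.000866 - 0.056771)
       = 2.706528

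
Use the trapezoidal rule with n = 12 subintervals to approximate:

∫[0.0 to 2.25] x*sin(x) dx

f(x) = x*sin(x)
a = 0.0, b = 2.25, n = 12
h = (b - a)/n = 0.187500

Trapezoidal rule: (h/2)[f(x₀) + 2f(x₁) + 2f(x₂) + ... + f(xₙ)]

x_0 = 0.0000, f(x_0) = 0.000000, coefficient = 1
x_1 = 0.1875, f(x_1) = 0.034951, coefficient = 2
x_2 = 0.3750, f(x_2) = 0.137352, coefficient = 2
x_3 = 0.5625, f(x_3) = 0.299983, coefficient = 2
x_4 = 0.7500, f(x_4) = 0.511229, coefficient = 2
x_5 = 0.9375, f(x_5) = 0.755701, coefficient = 2
x_6 = 1.1250, f(x_6) = 1.015051, coefficient = 2
x_7 = 1.3125, f(x_7) = 1.268960, coefficient = 2
x_8 = 1.5000, f(x_8) = 1.496242, coefficient = 2
x_9 = 1.6875, f(x_9) = 1.676021, coefficient = 2
x_10 = 1.8750, f(x_10) = 1.788911, coefficient = 2
x_11 = 2.0625, f(x_11) = 1.818155, coefficient = 2
x_12 = 2.2500, f(x_12) = 1.750665, coefficient = 1

I ≈ (0.187500/2) × 23.355778 = 2.189604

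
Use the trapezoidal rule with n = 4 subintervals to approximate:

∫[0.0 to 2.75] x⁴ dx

f(x) = x⁴
a = 0.0, b = 2.75, n = 4
h = (b - a)/n = 0.687500

Trapezoidal rule: (h/2)[f(x₀) + 2f(x₁) + 2f(x₂) + ... + f(xₙ)]

x_0 = 0.0000, f(x_0) = 0.000000, coefficient = 1
x_1 = 0.6875, f(x_1) = 0.223404, coefficient = 2
x_2 = 1.3750, f(x_2) = 3.574463, coefficient = 2
x_3 = 2.0625, f(x_3) = 18.095718, coefficient = 2
x_4 = 2.7500, f(x_4) = 57.191406, coefficient = 1

I ≈ (0.687500/2) × 100.978577 = 34.711386
Exact value: 31.455273
Error: 3.256112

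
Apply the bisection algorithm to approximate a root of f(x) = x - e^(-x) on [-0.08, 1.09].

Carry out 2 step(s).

f(x) = x - e^(-x)
Initial interval: [-0.08, 1.09]

Iteration 1:
  c_1 = (-0.080000 + 1.090000)/2 = 0.505000
  f(c_1) = f(0.505000) = -0.098506
  f(a) × f(c) ≥ 0, new interval: [0.505000, 1.090000]
Iteration 2:
  c_2 = (0.505000 + 1.090000)/2 = 0.797500
  f(c_2) = f(0.797500) = 0.347046
  f(a) × f(c) < 0, new interval: [0.505000, 0.797500]

After 2 iteration(s), the approximation is c_2 = 0.797500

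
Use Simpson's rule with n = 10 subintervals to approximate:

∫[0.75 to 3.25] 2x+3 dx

f(x) = 2x+3
a = 0.75, b = 3.25, n = 10
h = (b - a)/n = 0.250000

Simpson's rule: (h/3)[f(x₀) + 4f(x₁) + 2f(x₂) + ... + f(xₙ)]

x_0 = 0.7500, f(x_0) = 4.500000, coefficient = 1
x_1 = 1.0000, f(x_1) = 5.000000, coefficient = 4
x_2 = 1.2500, f(x_2) = 5.500000, coefficient = 2
x_3 = 1.5000, f(x_3) = 6.000000, coefficient = 4
x_4 = 1.7500, f(x_4) = 6.500000, coefficient = 2
x_5 = 2.0000, f(x_5) = 7.000000, coefficient = 4
x_6 = 2.2500, f(x_6) = 7.500000, coefficient = 2
x_7 = 2.5000, f(x_7) = 8.000000, coefficient = 4
x_8 = 2.7500, f(x_8) = 8.500000, coefficient = 2
x_9 = 3.0000, f(x_9) = 9.000000, coefficient = 4
x_10 = 3.2500, f(x_10) = 9.500000, coefficient = 1

I ≈ (0.250000/3) × 210.000000 = 17.500000
Exact value: 17.500000
Error: 0.000000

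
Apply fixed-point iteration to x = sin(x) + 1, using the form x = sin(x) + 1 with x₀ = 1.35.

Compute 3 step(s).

Equation: x = sin(x) + 1
Fixed-point form: x = sin(x) + 1
x₀ = 1.35

x_1 = g(1.350000) = 1.975723
x_2 = g(1.975723) = 1.919131
x_3 = g(1.919131) = 1.939942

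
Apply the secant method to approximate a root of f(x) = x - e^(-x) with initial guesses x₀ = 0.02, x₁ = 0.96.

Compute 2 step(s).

f(x) = x - e^(-x)
x₀ = 0.02, x₁ = 0.96

Secant formula: x_{n+1} = x_n - f(x_n)(x_n - x_{n-1})/(f(x_n) - f(x_{n-1}))

Iteration 1:
  f(0.020000) = -0.960199
  f(0.960000) = 0.577107
  x_2 = 0.960000 - 0.577107×(0.960000 - 0.020000)/(0.577107 - (-0.960199))
       = 0.607122
Iteration 2:
  f(0.960000) = 0.577107
  f(0.607122) = 0.062206
  x_3 = 0.607122 - 0.062206×(0.607122 - 0.960000)/(0.062206 - 0.577107)
       = 0.564491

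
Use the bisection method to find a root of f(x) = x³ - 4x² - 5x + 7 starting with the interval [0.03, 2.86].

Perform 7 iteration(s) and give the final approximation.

f(x) = x³ - 4x² - 5x + 7
Initial interval: [0.03, 2.86]

Iteration 1:
  c_1 = (0.030000 + 2.860000)/2 = 1.445000
  f(c_1) = f(1.445000) = -5.559904
  f(a) × f(c) < 0, new interval: [0.030000, 1.445000]
Iteration 2:
  c_2 = (0.030000 + 1.445000)/2 = 0.737500
  f(c_2) = f(0.737500) = 1.538006
  f(a) × f(c) ≥ 0, new interval: [0.737500, 1.445000]
Iteration 3:
  c_3 = (0.737500 + 1.445000)/2 = 1.091250
  f(c_3) = f(1.091250) = -1.920067
  f(a) × f(c) < 0, new interval: [0.737500, 1.091250]
Iteration 4:
  c_4 = (0.737500 + 1.091250)/2 = 0.914375
  f(c_4) = f(0.914375) = -0.151709
  f(a) × f(c) < 0, new interval: [0.737500, 0.914375]
Iteration 5:
  c_5 = (0.737500 + 0.914375)/2 = 0.825937
  f(c_5) = f(0.825937) = 0.705054
  f(a) × f(c) ≥ 0, new interval: [0.825937, 0.914375]
Iteration 6:
  c_6 = (0.825937 + 0.914375)/2 = 0.870156
  f(c_6) = f(0.870156) = 0.279389
  f(a) × f(c) ≥ 0, new interval: [0.870156, 0.914375]
Iteration 7:
  c_7 = (0.870156 + 0.914375)/2 = 0.892266
  f(c_7) = f(0.892266) = 0.064487
  f(a) × f(c) ≥ 0, new interval: [0.892266, 0.914375]

After 7 iteration(s), the approximation is c_7 = 0.892266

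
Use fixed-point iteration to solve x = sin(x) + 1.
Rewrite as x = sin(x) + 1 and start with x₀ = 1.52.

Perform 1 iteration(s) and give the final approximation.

Equation: x = sin(x) + 1
Fixed-point form: x = sin(x) + 1
x₀ = 1.52

x_1 = g(1.520000) = 1.998710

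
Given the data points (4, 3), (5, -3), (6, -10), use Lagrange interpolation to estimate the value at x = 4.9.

Lagrange interpolation formula:
P(x) = Σ yᵢ × Lᵢ(x)
where Lᵢ(x) = Π_{j≠i} (x - xⱼ)/(xᵢ - xⱼ)

L_0(4.9) = (4.9 - 5)/(4 - 5) × (4.9 - 6)/(4 - 6) = 0.055000
L_1(4.9) = (4.9 - 4)/(5 - 4) × (4.9 - 6)/(5 - 6) = 0.990000
L_2(4.9) = (4.9 - 4)/(6 - 4) × (4.9 - 5)/(6 - 5) = -0.045000

P(4.9) = 3×L_0(4.9) + (-3)×L_1(4.9) + (-10)×L_2(4.9)
P(4.9) = -2.355000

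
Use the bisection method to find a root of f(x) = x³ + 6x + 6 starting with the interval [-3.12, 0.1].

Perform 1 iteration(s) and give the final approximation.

f(x) = x³ + 6x + 6
Initial interval: [-3.12, 0.1]

Iteration 1:
  c_1 = (-3.120000 + 0.100000)/2 = -1.510000
  f(c_1) = f(-1.510000) = -6.502951
  f(a) × f(c) ≥ 0, new interval: [-1.510000, 0.100000]

After 1 iteration(s), the approximation is c_1 = -1.510000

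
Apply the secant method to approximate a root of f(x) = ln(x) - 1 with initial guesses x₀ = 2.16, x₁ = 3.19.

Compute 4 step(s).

f(x) = ln(x) - 1
x₀ = 2.16, x₁ = 3.19

Secant formula: x_{n+1} = x_n - f(x_n)(x_n - x_{n-1})/(f(x_n) - f(x_{n-1}))

Iteration 1:
  f(2.160000) = -0.229892
  f(3.190000) = 0.160021
  x_2 = 3.190000 - 0.160021×(3.190000 - 2.160000)/(0.160021 - (-0.229892))
       = 2.767286
Iteration 2:
  f(3.190000) = 0.160021
  f(2.767286) = 0.017867
  x_3 = 2.767286 - 0.017867×(2.767286 - 3.190000)/(0.017867 - 0.160021)
       = 2.714156
Iteration 3:
  f(2.767286) = 0.017867
  f(2.714156) = -0.001519
  x_4 = 2.714156 - (-0.001519)×(2.714156 - 2.767286)/(-0.001519 - 0.017867)
       = 2.718319
Iteration 4:
  f(2.714156) = -0.001519
  f(2.718319) = 0.000014
  x_5 = 2.718319 - 0.000014×(2.718319 - 2.714156)/(0.000014 - (-0.001519))
       = 2.718282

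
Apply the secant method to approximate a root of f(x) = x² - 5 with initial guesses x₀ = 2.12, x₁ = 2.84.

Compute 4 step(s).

f(x) = x² - 5
x₀ = 2.12, x₁ = 2.84

Secant formula: x_{n+1} = x_n - f(x_n)(x_n - x_{n-1})/(f(x_n) - f(x_{n-1}))

Iteration 1:
  f(2.120000) = -0.505600
  f(2.840000) = 3.065600
  x_2 = 2.840000 - 3.065600×(2.840000 - 2.120000)/(3.065600 - (-0.505600))
       = 2.221935
Iteration 2:
  f(2.840000) = 3.065600
  f(2.221935) = -0.063003
  x_3 = 2.221935 - (-0.063003)×(2.221935 - 2.840000)/(-0.063003 - 3.065600)
       = 2.234382
Iteration 3:
  f(2.221935) = -0.063003
  f(2.234382) = -0.007538
  x_4 = 2.234382 - (-0.007538)×(2.234382 - 2.221935)/(-0.007538 - (-0.063003))
       = 2.236073
Iteration 4:
  f(2.234382) = -0.007538
  f(2.236073) = 0.000024
  x_5 = 2.236073 - 0.000024×(2.236073 - 2.234382)/(0.000024 - (-0.007538))
       = 2.236068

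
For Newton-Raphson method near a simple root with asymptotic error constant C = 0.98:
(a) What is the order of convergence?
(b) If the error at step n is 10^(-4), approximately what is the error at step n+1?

(a) Newton-Raphson has quadratic (order 2) convergence near simple roots.
    This means |e_{n+1}| ≈ C|e_n|².

(b) With |e_n| = 10^(-4) and C = 0.98:
    |e_{n+1}| ≈ 0.98 × (10^(-4))² = 0.98 × 10^(-8)

(a) 2 (quadratic); (b) |e_{n+1}| ≈ 9.800e-09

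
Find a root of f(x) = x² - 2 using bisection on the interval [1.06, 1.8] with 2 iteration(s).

f(x) = x² - 2
Initial interval: [1.06, 1.8]

Iteration 1:
  c_1 = (1.060000 + 1.800000)/2 = 1.430000
  f(c_1) = f(1.430000) = 0.044900
  f(a) × f(c) < 0, new interval: [1.060000, 1.430000]
Iteration 2:
  c_2 = (1.060000 + 1.430000)/2 = 1.245000
  f(c_2) = f(1.245000) = -0.449975
  f(a) × f(c) ≥ 0, new interval: [1.245000, 1.430000]

After 2 iteration(s), the approximation is c_2 = 1.245000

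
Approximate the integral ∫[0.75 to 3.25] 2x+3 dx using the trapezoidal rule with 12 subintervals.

f(x) = 2x+3
a = 0.75, b = 3.25, n = 12
h = (b - a)/n = 0.208333

Trapezoidal rule: (h/2)[f(x₀) + 2f(x₁) + 2f(x₂) + ... + f(xₙ)]

x_0 = 0.7500, f(x_0) = 4.500000, coefficient = 1
x_1 = 0.9583, f(x_1) = 4.916667, coefficient = 2
x_2 = 1.1667, f(x_2) = 5.333333, coefficient = 2
x_3 = 1.3750, f(x_3) = 5.750000, coefficient = 2
x_4 = 1.5833, f(x_4) = 6.166667, coefficient = 2
x_5 = 1.7917, f(x_5) = 6.583333, coefficient = 2
x_6 = 2.0000, f(x_6) = 7.000000, coefficient = 2
x_7 = 2.2083, f(x_7) = 7.416667, coefficient = 2
x_8 = 2.4167, f(x_8) = 7.833333, coefficient = 2
x_9 = 2.6250, f(x_9) = 8.250000, coefficient = 2
x_10 = 2.8333, f(x_10) = 8.666667, coefficient = 2
x_11 = 3.0417, f(x_11) = 9.083333, coefficient = 2
x_12 = 3.2500, f(x_12) = 9.500000, coefficient = 1

I ≈ (0.208333/2) × 168.000000 = 17.500000
Exact value: 17.500000
Error: 0.000000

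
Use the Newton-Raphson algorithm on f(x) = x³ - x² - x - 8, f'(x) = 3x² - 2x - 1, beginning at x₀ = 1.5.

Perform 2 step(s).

f(x) = x³ - x² - x - 8
f'(x) = 3x² - 2x - 1
x₀ = 1.5

Newton-Raphson formula: x_{n+1} = x_n - f(x_n)/f'(x_n)

Iteration 1:
  f(1.500000) = -8.375000
  f'(1.500000) = 2.750000
  x_1 = 1.500000 - (-8.375000)/2.750000 = 4.545455
Iteration 2:
  f(4.545455) = 60.707739
  f'(4.545455) = 51.892562
  x_2 = 4.545455 - 60.707739/51.892562 = 3.375581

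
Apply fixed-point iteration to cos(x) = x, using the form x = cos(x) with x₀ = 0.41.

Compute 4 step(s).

Equation: cos(x) = x
Fixed-point form: x = cos(x)
x₀ = 0.41

x_1 = g(0.410000) = 0.917121
x_2 = g(0.917121) = 0.608108
x_3 = g(0.608108) = 0.820730
x_4 = g(0.820730) = 0.681687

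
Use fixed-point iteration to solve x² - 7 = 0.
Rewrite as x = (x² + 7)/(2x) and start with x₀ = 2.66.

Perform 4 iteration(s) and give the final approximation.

Equation: x² - 7 = 0
Fixed-point form: x = (x² + 7)/(2x)
x₀ = 2.66

x_1 = g(2.660000) = 2.645789
x_2 = g(2.645789) = 2.645751
x_3 = g(2.645751) = 2.645751
x_4 = g(2.645751) = 2.645751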